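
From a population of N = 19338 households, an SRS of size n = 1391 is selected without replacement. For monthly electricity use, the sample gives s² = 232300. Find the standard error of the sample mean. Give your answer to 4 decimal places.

12.4495

Under SRS without replacement, Var(ȳ) = (1 − f)·s²/n with f = n/N = 1391/19338 = 0.07193091.
Var(ȳ) = (1 − 0.07193091)·232300/1391 = 0.92806909·167.00216 = 154.98954.
SE(ȳ) = √(154.98954) = 12.4495.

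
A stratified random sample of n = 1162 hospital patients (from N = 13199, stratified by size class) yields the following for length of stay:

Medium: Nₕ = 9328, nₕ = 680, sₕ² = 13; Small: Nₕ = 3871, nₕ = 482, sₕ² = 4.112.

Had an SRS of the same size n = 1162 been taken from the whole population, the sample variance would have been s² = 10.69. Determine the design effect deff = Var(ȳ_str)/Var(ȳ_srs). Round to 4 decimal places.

1.1317

Var(ȳ_str) = Σ Wₕ²(1−fₕ)sₕ²/nₕ with Wₕ = Nₕ/13199:
  Medium: (9328/13199)²·(1−680/9328)·13/680 = 0.0088523097
  Small: (3871/13199)²·(1−482/3871)·4.112/482 = 6.4241955 × 10^-4
  → Var(ȳ_str) = 0.0094947293.
Var(ȳ_srs) = (1 − 1162/13199)·10.69/1162 = 0.0083897459.
deff = 0.0094947293 / 0.0083897459 = 1.1317.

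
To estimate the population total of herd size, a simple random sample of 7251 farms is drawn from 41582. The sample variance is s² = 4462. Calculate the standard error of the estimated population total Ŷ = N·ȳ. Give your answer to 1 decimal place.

Var(Ŷ) = N²·Var(ȳ) = N²·(1 − n/N)·s²/n.
f = 7251/41582 = 0.17437834; Var(ȳ) = 0.82562166·4462/7251 = 0.50805735.
Var(Ŷ) = 41582² · 0.50805735 = 8.7846303 × 10^8.
SE(Ŷ) = √(8.7846303 × 10^8) = 29638.9.

29638.9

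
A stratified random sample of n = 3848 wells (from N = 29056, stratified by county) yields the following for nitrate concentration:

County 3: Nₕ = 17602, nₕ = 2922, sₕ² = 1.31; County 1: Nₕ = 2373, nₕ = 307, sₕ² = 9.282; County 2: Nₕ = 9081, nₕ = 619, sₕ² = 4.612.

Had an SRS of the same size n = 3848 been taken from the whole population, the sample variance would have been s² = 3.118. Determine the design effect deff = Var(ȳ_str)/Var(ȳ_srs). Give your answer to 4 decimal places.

1.4096

Var(ȳ_str) = Σ Wₕ²(1−fₕ)sₕ²/nₕ with Wₕ = Nₕ/29056:
  County 3: (17602/29056)²·(1−2922/17602)·1.31/2922 = 1.3721687 × 10^-4
  County 1: (2373/29056)²·(1−307/2373)·9.282/307 = 1.7557375 × 10^-4
  County 2: (9081/29056)²·(1−619/9081)·4.612/619 = 6.7816238 × 10^-4
  → Var(ȳ_str) = 9.90953 × 10^-4.
Var(ȳ_srs) = (1 − 3848/29056)·3.118/3848 = 7.0298104 × 10^-4.
deff = (9.90953 × 10^-4) / (7.0298104 × 10^-4) = 1.4096.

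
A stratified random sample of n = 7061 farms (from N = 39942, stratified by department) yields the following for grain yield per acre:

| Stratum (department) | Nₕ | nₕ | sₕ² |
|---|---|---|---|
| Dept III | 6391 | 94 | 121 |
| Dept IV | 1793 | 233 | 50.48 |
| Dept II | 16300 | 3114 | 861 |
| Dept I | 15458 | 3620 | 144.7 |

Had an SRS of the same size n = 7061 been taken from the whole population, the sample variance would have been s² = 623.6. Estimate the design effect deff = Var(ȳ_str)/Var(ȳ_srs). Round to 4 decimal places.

Var(ȳ_str) = Σ Wₕ²(1−fₕ)sₕ²/nₕ with Wₕ = Nₕ/39942:
  Dept III: (6391/39942)²·(1−94/6391)·121/94 = 0.032471355
  Dept IV: (1793/39942)²·(1−233/1793)·50.48/233 = 3.79847 × 10^-4
  Dept II: (16300/39942)²·(1−3114/16300)·861/3114 = 0.037249942
  Dept I: (15458/39942)²·(1−3620/15458)·144.7/3620 = 0.0045849223
  → Var(ȳ_str) = 0.074686066.
Var(ȳ_srs) = (1 − 7061/39942)·623.6/7061 = 0.072703464.
deff = 0.074686066 / 0.072703464 = 1.0273.

1.0273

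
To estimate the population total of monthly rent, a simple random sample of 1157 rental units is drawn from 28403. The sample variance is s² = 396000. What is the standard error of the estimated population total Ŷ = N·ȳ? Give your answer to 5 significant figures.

514650

Var(Ŷ) = N²·Var(ȳ) = N²·(1 − n/N)·s²/n.
f = 1157/28403 = 0.04073513; Var(ȳ) = 0.95926487·396000/1157 = 328.32229.
Var(Ŷ) = 28403² · 328.32229 = 2.6486758 × 10^11.
SE(Ŷ) = √(2.6486758 × 10^11) = 514650.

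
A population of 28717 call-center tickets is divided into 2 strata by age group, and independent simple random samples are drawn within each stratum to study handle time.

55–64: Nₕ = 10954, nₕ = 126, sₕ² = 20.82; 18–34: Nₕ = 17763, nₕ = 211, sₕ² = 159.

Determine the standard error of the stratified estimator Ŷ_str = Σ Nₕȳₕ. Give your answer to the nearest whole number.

Var(Ŷ_str) = Σₕ Nₕ²(1 − fₕ)sₕ²/nₕ.
55–64: 10954²·(1 − 126/10954)·20.82/126 = 1.9598876 × 10^7.
18–34: 17763²·(1 − 211/17763)·159/211 = 2.3494034 × 10^8.
Sum = 2.5453922 × 10^8.
SE = √(2.5453922 × 10^8) = 15954.

15954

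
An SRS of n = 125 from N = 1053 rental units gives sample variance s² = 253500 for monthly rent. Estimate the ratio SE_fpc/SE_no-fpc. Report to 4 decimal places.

f = n/N = 125/1053 = 0.11870845.
SE_no-fpc = √(s²/n) = 45.033321; SE_fpc = √((1−f)s²/n) = 42.275989.
Ratio = √(1−f) = 0.93877130.

0.9388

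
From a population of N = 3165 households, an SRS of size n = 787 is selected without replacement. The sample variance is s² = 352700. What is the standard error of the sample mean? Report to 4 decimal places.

Under SRS without replacement, Var(ȳ) = (1 − f)·s²/n with f = n/N = 787/3165 = 0.24865719.
Var(ȳ) = (1 − 0.24865719)·352700/787 = 0.75134281·448.15756 = 336.71996.
SE(ȳ) = √(336.71996) = 18.3499.

18.3499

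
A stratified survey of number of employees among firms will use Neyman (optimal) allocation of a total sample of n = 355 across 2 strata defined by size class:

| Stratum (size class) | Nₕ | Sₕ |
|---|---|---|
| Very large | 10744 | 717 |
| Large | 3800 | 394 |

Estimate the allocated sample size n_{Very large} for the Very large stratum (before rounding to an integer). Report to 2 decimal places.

Neyman allocation: nₕ = n·NₕSₕ / Σⱼ NⱼSⱼ.
Σ NⱼSⱼ = 10744·717 + 3800·394 = 9.200648 × 10^6.
n_{Very large} = 355·10744·717 / (9.200648 × 10^6) = 297.23.

297.23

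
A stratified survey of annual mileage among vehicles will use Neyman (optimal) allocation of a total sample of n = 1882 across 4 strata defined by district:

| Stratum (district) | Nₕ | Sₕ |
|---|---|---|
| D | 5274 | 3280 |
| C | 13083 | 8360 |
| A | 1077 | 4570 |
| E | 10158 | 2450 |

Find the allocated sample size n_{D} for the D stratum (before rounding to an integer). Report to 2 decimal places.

208.05

Neyman allocation: nₕ = n·NₕSₕ / Σⱼ NⱼSⱼ.
Σ NⱼSⱼ = 5274·3280 + 13083·8360 + 1077·4570 + 10158·2450 = 1.5648159 × 10^8.
n_{D} = 1882·5274·3280 / (1.5648159 × 10^8) = 208.05.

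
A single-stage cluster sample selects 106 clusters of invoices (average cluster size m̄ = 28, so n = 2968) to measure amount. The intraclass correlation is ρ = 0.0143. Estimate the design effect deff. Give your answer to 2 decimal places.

1.39

deff = 1 + (28 − 1)·0.0143 = 1 + 0.3861 = 1.3861.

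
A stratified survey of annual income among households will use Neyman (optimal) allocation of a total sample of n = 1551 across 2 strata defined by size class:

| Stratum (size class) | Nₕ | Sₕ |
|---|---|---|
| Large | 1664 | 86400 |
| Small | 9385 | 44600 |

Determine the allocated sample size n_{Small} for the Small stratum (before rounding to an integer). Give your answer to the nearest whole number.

1154

Neyman allocation: nₕ = n·NₕSₕ / Σⱼ NⱼSⱼ.
Σ NⱼSⱼ = 1664·86400 + 9385·44600 = 5.623406 × 10^8.
n_{Small} = 1551·9385·44600 / (5.623406 × 10^8) = 1154.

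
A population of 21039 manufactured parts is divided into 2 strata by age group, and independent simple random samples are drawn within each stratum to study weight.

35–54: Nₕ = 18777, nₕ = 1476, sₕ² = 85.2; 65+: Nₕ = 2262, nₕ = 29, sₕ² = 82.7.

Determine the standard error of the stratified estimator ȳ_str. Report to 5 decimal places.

Var(ȳ_str) = Σₕ Wₕ²(1 − fₕ)sₕ²/nₕ with Wₕ = Nₕ/N, N = 21039.
35–54: Wₕ = 0.89248538; term = 0.89248538²·(1 − 0.07860681)·85.2/1476 = 0.042364342.
65+: Wₕ = 0.10751462; term = 0.10751462²·(1 − 0.01282051)·82.7/29 = 0.032541581.
Sum = 0.074905923.
SE = √(0.074905923) = 0.27369.

0.27369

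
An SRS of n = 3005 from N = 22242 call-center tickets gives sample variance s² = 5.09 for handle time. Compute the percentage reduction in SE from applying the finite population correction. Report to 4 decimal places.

f = n/N = 3005/22242 = 0.13510476.
SE_no-fpc = √(s²/n) = 0.041156331; SE_fpc = √((1−f)s²/n) = 0.038275283.
Ratio = √(1−f) = 0.92999744. Reduction = 100·(1 − 0.92999744) = 7.0003%.

7.0003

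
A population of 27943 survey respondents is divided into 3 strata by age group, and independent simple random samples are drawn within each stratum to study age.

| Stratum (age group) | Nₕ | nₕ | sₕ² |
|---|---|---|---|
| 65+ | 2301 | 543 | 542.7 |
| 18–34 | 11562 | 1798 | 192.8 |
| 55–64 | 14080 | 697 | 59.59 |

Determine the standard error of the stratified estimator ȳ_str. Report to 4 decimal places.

Var(ȳ_str) = Σₕ Wₕ²(1 − fₕ)sₕ²/nₕ with Wₕ = Nₕ/N, N = 27943.
65+: Wₕ = 0.08234620; term = 0.08234620²·(1 − 0.23598435)·542.7/543 = 0.0051778495.
18–34: Wₕ = 0.41377089; term = 0.41377089²·(1 − 0.15550943)·192.8/1798 = 0.015503581.
55–64: Wₕ = 0.50388290; term = 0.50388290²·(1 − 0.04950284)·59.59/697 = 0.020632444.
Sum = 0.041313875.
SE = √(0.041313875) = 0.2033.

0.2033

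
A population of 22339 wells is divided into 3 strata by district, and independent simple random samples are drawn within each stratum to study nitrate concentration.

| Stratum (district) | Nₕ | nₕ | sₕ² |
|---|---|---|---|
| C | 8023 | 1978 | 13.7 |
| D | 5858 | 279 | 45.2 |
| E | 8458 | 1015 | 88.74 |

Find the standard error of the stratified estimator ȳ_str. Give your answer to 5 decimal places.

Var(ȳ_str) = Σₕ Wₕ²(1 − fₕ)sₕ²/nₕ with Wₕ = Nₕ/N, N = 22339.
C: Wₕ = 0.35914768; term = 0.35914768²·(1 − 0.24654119)·13.7/1978 = 6.7313151 × 10^-4.
D: Wₕ = 0.26223197; term = 0.26223197²·(1 − 0.04762718)·45.2/279 = 0.01060993.
E: Wₕ = 0.37862035; term = 0.37862035²·(1 − 0.12000473)·88.74/1015 = 0.011029139.
Sum = 0.022312201.
SE = √(0.022312201) = 0.14937.

0.14937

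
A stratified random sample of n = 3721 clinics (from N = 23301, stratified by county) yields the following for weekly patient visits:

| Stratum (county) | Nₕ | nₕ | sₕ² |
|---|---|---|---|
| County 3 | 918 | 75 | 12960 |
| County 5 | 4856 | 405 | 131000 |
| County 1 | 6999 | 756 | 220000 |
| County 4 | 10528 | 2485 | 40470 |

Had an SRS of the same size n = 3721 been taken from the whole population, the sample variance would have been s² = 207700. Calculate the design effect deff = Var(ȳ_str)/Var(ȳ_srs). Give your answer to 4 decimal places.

Var(ȳ_str) = Σ Wₕ²(1−fₕ)sₕ²/nₕ with Wₕ = Nₕ/23301:
  County 3: (918/23301)²·(1−75/918)·12960/75 = 0.24630026
  County 5: (4856/23301)²·(1−405/4856)·131000/405 = 12.876666
  County 1: (6999/23301)²·(1−756/6999)·220000/756 = 23.419687
  County 4: (10528/23301)²·(1−2485/10528)·40470/2485 = 2.5399293
  → Var(ȳ_str) = 39.082583.
Var(ȳ_srs) = (1 − 3721/23301)·207700/3721 = 46.904548.
deff = 39.082583 / 46.904548 = 0.8332.

0.8332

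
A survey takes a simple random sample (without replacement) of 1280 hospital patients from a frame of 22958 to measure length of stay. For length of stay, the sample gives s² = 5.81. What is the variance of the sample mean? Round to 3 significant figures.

Under SRS without replacement, Var(ȳ) = (1 − f)·s²/n with f = n/N = 1280/22958 = 0.05575399.
Var(ȳ) = (1 − 0.05575399)·5.81/1280 = 0.94424601·0.0045390625 = 0.0042859917.

0.00429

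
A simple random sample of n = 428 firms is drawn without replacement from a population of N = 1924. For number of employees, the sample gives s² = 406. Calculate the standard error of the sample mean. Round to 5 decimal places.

0.85882

Under SRS without replacement, Var(ȳ) = (1 − f)·s²/n with f = n/N = 428/1924 = 0.22245322.
Var(ȳ) = (1 − 0.22245322)·406/428 = 0.77754678·0.94859813 = 0.73757942.
SE(ȳ) = √(0.73757942) = 0.85882.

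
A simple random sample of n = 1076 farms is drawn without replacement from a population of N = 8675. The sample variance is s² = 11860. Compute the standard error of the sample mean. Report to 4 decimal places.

3.1073

Under SRS without replacement, Var(ȳ) = (1 − f)·s²/n with f = n/N = 1076/8675 = 0.12403458.
Var(ȳ) = (1 − 0.12403458)·11860/1076 = 0.87596542·11.022305 = 9.6551579.
SE(ȳ) = √(9.6551579) = 3.1073.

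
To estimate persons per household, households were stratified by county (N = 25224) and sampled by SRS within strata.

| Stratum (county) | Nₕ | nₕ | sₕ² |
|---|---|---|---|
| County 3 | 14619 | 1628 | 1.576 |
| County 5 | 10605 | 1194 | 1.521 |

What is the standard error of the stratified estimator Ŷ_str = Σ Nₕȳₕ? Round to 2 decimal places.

557.66

Var(Ŷ_str) = Σₕ Nₕ²(1 − fₕ)sₕ²/nₕ.
County 3: 14619²·(1 − 1628/14619)·1.576/1628 = 183849.33.
County 5: 10605²·(1 − 1194/10605)·1.521/1194 = 127136.82.
Sum = 310986.15.
SE = √(310986.15) = 557.66.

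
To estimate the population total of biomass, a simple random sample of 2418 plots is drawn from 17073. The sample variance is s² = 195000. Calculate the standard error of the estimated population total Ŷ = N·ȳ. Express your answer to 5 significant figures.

Var(Ŷ) = N²·Var(ȳ) = N²·(1 − n/N)·s²/n.
f = 2418/17073 = 0.14162713; Var(ȳ) = 0.85837287·195000/2418 = 69.223619.
Var(Ŷ) = 17073² · 69.223619 = 2.0177808 × 10^10.
SE(Ŷ) = √(2.0177808 × 10^10) = 142050.

142050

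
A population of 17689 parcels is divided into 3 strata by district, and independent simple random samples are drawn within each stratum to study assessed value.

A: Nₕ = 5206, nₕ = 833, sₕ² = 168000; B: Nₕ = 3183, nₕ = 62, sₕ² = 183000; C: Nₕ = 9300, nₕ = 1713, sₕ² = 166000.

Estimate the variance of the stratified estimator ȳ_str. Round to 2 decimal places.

130.24

Var(ȳ_str) = Σₕ Wₕ²(1 − fₕ)sₕ²/nₕ with Wₕ = Nₕ/N, N = 17689.
A: Wₕ = 0.29430720; term = 0.29430720²·(1 − 0.16000768)·168000/833 = 14.673758.
B: Wₕ = 0.17994234; term = 0.17994234²·(1 − 0.01947848)·183000/62 = 93.709419.
C: Wₕ = 0.52575047; term = 0.52575047²·(1 − 0.18419355)·166000/1713 = 21.852302.
Sum = 130.23548.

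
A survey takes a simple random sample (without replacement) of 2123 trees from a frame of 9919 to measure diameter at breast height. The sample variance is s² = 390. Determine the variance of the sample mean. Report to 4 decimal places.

Under SRS without replacement, Var(ȳ) = (1 − f)·s²/n with f = n/N = 2123/9919 = 0.21403367.
Var(ȳ) = (1 − 0.21403367)·390/2123 = 0.78596633·0.18370231 = 0.14438383.

0.1444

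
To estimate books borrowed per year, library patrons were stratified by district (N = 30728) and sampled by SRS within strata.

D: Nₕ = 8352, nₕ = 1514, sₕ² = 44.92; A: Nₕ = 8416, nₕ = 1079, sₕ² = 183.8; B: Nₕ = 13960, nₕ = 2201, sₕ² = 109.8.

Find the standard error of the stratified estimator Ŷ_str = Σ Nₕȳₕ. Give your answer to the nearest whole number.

Var(Ŷ_str) = Σₕ Nₕ²(1 − fₕ)sₕ²/nₕ.
D: 8352²·(1 − 1514/8352)·44.92/1514 = 1.6944683 × 10^6.
A: 8416²·(1 − 1079/8416)·183.8/1079 = 1.0518367 × 10^7.
B: 13960²·(1 − 2201/13960)·109.8/2201 = 8.1891364 × 10^6.
Sum = 2.0401972 × 10^7.
SE = √(2.0401972 × 10^7) = 4517.

4517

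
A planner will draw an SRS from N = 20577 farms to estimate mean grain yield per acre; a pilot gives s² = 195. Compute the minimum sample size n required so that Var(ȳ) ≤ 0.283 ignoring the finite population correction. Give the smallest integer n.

Without fpc, n₀ = s²/D = 195/0.283 = 689.0459.
Rounding up, n = 690.

690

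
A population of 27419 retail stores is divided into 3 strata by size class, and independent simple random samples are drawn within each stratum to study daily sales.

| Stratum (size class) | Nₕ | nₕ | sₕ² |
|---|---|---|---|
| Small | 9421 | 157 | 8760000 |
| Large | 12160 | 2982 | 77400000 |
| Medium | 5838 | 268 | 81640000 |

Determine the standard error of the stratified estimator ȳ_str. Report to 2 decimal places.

153.32

Var(ȳ_str) = Σₕ Wₕ²(1 − fₕ)sₕ²/nₕ with Wₕ = Nₕ/N, N = 27419.
Small: Wₕ = 0.34359386; term = 0.34359386²·(1 − 0.01666490)·8760000/157 = 6477.3413.
Large: Wₕ = 0.44348809; term = 0.44348809²·(1 − 0.24523026)·77400000/2982 = 3853.1128.
Medium: Wₕ = 0.21291805; term = 0.21291805²·(1 − 0.04590613)·81640000/268 = 13176.021.
Sum = 23506.475.
SE = √(23506.475) = 153.32.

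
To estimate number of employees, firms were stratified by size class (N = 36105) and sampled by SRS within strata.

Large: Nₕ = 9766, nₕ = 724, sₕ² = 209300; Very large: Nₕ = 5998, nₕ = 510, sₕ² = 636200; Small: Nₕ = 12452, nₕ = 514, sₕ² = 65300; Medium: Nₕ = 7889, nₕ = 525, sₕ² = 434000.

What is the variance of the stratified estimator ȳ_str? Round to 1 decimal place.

Var(ȳ_str) = Σₕ Wₕ²(1 − fₕ)sₕ²/nₕ with Wₕ = Nₕ/N, N = 36105.
Large: Wₕ = 0.27048885; term = 0.27048885²·(1 − 0.07413475)·209300/724 = 19.582908.
Very large: Wₕ = 0.16612658; term = 0.16612658²·(1 − 0.08502834)·636200/510 = 31.499913.
Small: Wₕ = 0.34488298; term = 0.34488298²·(1 − 0.04127851)·65300/514 = 14.487253.
Medium: Wₕ = 0.21850159; term = 0.21850159²·(1 − 0.06654836)·434000/525 = 36.841005.
Sum = 102.41108.

102.4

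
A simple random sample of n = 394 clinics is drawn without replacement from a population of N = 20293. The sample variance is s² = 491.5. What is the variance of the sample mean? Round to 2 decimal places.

Under SRS without replacement, Var(ȳ) = (1 − f)·s²/n with f = n/N = 394/20293 = 0.01941556.
Var(ȳ) = (1 − 0.01941556)·491.5/394 = 0.98058444·1.2474619 = 1.2232418.

1.22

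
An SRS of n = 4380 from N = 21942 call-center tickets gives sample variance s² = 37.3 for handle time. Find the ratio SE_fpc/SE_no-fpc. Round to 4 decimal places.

f = n/N = 4380/21942 = 0.19961717.
SE_no-fpc = √(s²/n) = 0.092282077; SE_fpc = √((1−f)s²/n) = 0.082559346.
Ratio = √(1−f) = 0.89464117.

0.8946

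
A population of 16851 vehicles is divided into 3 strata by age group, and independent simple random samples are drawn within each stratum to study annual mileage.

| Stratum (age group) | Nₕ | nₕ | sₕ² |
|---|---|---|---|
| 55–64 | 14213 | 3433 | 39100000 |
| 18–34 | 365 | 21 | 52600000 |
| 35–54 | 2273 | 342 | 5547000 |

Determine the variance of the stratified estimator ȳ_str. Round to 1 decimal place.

7503.7

Var(ȳ_str) = Σₕ Wₕ²(1 − fₕ)sₕ²/nₕ with Wₕ = Nₕ/N, N = 16851.
55–64: Wₕ = 0.84345143; term = 0.84345143²·(1 − 0.24153944)·39100000/3433 = 6145.4843.
18–34: Wₕ = 0.02166044; term = 0.02166044²·(1 − 0.05753425)·52600000/21 = 1107.5578.
35–54: Wₕ = 0.13488814; term = 0.13488814²·(1 − 0.15046194)·5547000/342 = 250.70466.
Sum = 7503.7468.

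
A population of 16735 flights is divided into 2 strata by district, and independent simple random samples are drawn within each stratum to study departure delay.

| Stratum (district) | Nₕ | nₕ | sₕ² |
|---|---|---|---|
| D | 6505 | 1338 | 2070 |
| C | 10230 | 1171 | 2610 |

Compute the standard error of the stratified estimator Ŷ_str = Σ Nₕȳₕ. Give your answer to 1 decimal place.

16079.7

Var(Ŷ_str) = Σₕ Nₕ²(1 − fₕ)sₕ²/nₕ.
D: 6505²·(1 − 1338/6505)·2070/1338 = 5.1999599 × 10^7.
C: 10230²·(1 − 1171/10230)·2610/1171 = 2.065568 × 10^8.
Sum = 2.585564 × 10^8.
SE = √(2.585564 × 10^8) = 16079.7.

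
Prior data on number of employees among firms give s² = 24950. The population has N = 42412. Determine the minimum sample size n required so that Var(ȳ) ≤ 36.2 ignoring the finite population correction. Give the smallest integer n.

690

Without fpc, n₀ = s²/D = 24950/36.2 = 689.2265.
Rounding up, n = 690.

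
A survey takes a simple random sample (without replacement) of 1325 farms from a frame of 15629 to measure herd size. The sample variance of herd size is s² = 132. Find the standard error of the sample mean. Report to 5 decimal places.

0.30195

Under SRS without replacement, Var(ȳ) = (1 − f)·s²/n with f = n/N = 1325/15629 = 0.08477830.
Var(ȳ) = (1 − 0.08477830)·132/1325 = 0.91522170·0.099622642 = 0.091176804.
SE(ȳ) = √(0.091176804) = 0.30195.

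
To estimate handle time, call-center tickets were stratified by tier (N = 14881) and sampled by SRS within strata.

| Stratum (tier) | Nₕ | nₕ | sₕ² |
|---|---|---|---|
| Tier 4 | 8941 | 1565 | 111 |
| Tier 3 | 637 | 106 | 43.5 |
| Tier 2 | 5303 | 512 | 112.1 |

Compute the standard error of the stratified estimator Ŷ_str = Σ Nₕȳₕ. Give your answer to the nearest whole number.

Var(Ŷ_str) = Σₕ Nₕ²(1 − fₕ)sₕ²/nₕ.
Tier 4: 8941²·(1 − 1565/8941)·111/1565 = 4.6775199 × 10^6.
Tier 3: 637²·(1 − 106/637)·43.5/106 = 138808.91.
Tier 2: 5303²·(1 − 512/5303)·112.1/512 = 5.562672 × 10^6.
Sum = 1.0379001 × 10^7.
SE = √(1.0379001 × 10^7) = 3222.

3222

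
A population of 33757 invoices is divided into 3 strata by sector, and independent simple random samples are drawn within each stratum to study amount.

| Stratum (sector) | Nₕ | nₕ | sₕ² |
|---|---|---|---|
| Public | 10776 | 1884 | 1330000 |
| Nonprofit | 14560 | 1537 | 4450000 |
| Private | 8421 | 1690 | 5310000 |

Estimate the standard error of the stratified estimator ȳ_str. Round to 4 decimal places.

Var(ȳ_str) = Σₕ Wₕ²(1 − fₕ)sₕ²/nₕ with Wₕ = Nₕ/N, N = 33757.
Public: Wₕ = 0.31922268; term = 0.31922268²·(1 − 0.17483296)·1330000/1884 = 59.360847.
Nonprofit: Wₕ = 0.43131795; term = 0.43131795²·(1 − 0.10556319)·4450000/1537 = 481.76015.
Private: Wₕ = 0.24945937; term = 0.24945937²·(1 − 0.20068875)·5310000/1690 = 156.28719.
Sum = 697.40819.
SE = √(697.40819) = 26.4085.

26.4085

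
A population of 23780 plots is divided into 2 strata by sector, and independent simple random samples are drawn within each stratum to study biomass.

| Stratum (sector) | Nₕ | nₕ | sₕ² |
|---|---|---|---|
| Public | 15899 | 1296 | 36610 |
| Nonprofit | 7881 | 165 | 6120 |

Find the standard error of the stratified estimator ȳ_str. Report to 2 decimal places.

Var(ȳ_str) = Σₕ Wₕ²(1 − fₕ)sₕ²/nₕ with Wₕ = Nₕ/N, N = 23780.
Public: Wₕ = 0.66858705; term = 0.66858705²·(1 − 0.08151456)·36610/1296 = 11.597995.
Nonprofit: Wₕ = 0.33141295; term = 0.33141295²·(1 − 0.02093643)·6120/165 = 3.988571.
Sum = 15.586566.
SE = √(15.586566) = 3.95.

3.95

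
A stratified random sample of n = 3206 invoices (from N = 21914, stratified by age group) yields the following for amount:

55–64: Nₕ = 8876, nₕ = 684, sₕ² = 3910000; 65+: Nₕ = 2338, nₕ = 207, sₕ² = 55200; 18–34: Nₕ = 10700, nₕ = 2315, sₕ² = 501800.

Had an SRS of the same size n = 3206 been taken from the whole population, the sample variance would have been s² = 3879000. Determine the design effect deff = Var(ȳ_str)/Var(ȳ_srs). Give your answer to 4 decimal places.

Var(ȳ_str) = Σ Wₕ²(1−fₕ)sₕ²/nₕ with Wₕ = Nₕ/21914:
  55–64: (8876/21914)²·(1−684/8876)·3910000/684 = 865.53489
  65+: (2338/21914)²·(1−207/2338)·55200/207 = 2.7666446
  18–34: (10700/21914)²·(1−2315/10700)·501800/2315 = 40.497032
  → Var(ȳ_str) = 908.79857.
Var(ȳ_srs) = (1 − 3206/21914)·3879000/3206 = 1032.9088.
deff = 908.79857 / 1032.9088 = 0.8798.

0.8798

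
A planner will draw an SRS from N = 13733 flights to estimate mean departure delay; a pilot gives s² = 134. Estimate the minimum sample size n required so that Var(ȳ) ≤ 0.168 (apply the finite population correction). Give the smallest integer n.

Without fpc, n₀ = s²/D = 134/0.168 = 797.6190.
With fpc, (1 − n/N)·s²/n ≤ D requires n ≥ n₀/(1 + n₀/N) = 797.6190/(1 + 797.6190/13733) = 753.8359.
Rounding up, n = 754.

754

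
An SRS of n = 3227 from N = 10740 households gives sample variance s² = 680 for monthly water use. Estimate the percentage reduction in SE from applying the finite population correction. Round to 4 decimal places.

f = n/N = 3227/10740 = 0.30046555.
SE_no-fpc = √(s²/n) = 0.4590447; SE_fpc = √((1−f)s²/n) = 0.38393661.
Ratio = √(1−f) = 0.83638176. Reduction = 100·(1 − 0.83638176) = 16.3618%.

16.3618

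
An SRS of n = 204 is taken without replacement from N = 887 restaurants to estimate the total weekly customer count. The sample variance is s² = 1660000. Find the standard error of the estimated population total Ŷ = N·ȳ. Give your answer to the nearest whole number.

Var(Ŷ) = N²·Var(ȳ) = N²·(1 − n/N)·s²/n.
f = 204/887 = 0.22998873; Var(ȳ) = 0.77001127·1660000/204 = 6265.778.
Var(Ŷ) = 887² · 6265.778 = 4.9297199 × 10^9.
SE(Ŷ) = √(4.9297199 × 10^9) = 70212.

70212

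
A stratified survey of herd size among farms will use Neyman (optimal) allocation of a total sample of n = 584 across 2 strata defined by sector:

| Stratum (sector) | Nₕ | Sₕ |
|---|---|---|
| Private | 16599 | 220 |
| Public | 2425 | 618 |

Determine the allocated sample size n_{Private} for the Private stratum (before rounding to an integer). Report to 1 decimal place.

Neyman allocation: nₕ = n·NₕSₕ / Σⱼ NⱼSⱼ.
Σ NⱼSⱼ = 16599·220 + 2425·618 = 5.15043 × 10^6.
n_{Private} = 584·16599·220 / (5.15043 × 10^6) = 414.1.

414.1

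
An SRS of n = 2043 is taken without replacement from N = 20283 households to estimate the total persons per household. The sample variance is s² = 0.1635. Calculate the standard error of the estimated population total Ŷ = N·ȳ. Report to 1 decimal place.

Var(Ŷ) = N²·Var(ȳ) = N²·(1 − n/N)·s²/n.
f = 2043/20283 = 0.10072474; Var(ȳ) = 0.89927526·0.1635/2043 = 7.1968431 × 10^-5.
Var(Ŷ) = 20283² · (7.1968431 × 10^-5) = 29607.819.
SE(Ŷ) = √(29607.819) = 172.1.

172.1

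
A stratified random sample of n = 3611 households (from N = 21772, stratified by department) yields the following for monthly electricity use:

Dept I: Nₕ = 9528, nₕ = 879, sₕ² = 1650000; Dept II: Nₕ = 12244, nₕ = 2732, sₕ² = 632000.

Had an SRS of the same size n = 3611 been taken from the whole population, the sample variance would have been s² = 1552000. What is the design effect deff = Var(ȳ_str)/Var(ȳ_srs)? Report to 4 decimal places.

1.0688

Var(ȳ_str) = Σ Wₕ²(1−fₕ)sₕ²/nₕ with Wₕ = Nₕ/21772:
  Dept I: (9528/21772)²·(1−879/9528)·1650000/879 = 326.33681
  Dept II: (12244/21772)²·(1−2732/12244)·632000/2732 = 56.83749
  → Var(ȳ_str) = 383.1743.
Var(ȳ_srs) = (1 − 3611/21772)·1552000/3611 = 358.51362.
deff = 383.1743 / 358.51362 = 1.0688.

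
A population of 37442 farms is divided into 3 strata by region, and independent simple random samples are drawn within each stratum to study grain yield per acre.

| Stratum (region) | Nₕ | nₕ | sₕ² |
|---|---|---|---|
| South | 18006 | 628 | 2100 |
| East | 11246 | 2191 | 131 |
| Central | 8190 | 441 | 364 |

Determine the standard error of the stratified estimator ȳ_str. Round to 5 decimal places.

Var(ȳ_str) = Σₕ Wₕ²(1 − fₕ)sₕ²/nₕ with Wₕ = Nₕ/N, N = 37442.
South: Wₕ = 0.48090380; term = 0.48090380²·(1 − 0.03487726)·2100/628 = 0.74637763.
East: Wₕ = 0.30035789; term = 0.30035789²·(1 − 0.19482483)·131/2191 = 0.0043430754.
Central: Wₕ = 0.21873832; term = 0.21873832²·(1 − 0.05384615)·364/441 = 0.037365799.
Sum = 0.7880865.
SE = √(0.7880865) = 0.88774.

0.88774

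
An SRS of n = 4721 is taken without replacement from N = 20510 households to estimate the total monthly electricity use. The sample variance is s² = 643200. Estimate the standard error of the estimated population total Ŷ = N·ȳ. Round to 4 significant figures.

210000

Var(Ŷ) = N²·Var(ȳ) = N²·(1 − n/N)·s²/n.
f = 4721/20510 = 0.23018040; Var(ȳ) = 0.76981960·643200/4721 = 104.88201.
Var(Ŷ) = 20510² · 104.88201 = 4.4119677 × 10^10.
SE(Ŷ) = √(4.4119677 × 10^10) = 210000.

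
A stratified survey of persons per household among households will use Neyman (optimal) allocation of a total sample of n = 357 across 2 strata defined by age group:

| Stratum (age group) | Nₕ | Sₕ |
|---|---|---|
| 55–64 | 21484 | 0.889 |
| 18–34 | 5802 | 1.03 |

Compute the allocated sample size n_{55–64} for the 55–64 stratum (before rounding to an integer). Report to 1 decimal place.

271.9

Neyman allocation: nₕ = n·NₕSₕ / Σⱼ NⱼSⱼ.
Σ NⱼSⱼ = 21484·0.889 + 5802·1.03 = 25075.336.
n_{55–64} = 357·21484·0.889 / 25075.336 = 271.9.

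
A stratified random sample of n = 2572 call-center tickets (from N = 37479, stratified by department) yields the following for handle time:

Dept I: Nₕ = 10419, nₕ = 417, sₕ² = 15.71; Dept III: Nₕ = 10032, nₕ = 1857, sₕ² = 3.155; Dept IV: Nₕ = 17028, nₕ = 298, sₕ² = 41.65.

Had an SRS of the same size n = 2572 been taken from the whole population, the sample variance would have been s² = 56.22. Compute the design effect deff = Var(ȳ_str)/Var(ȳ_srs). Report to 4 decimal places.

1.5345

Var(ȳ_str) = Σ Wₕ²(1−fₕ)sₕ²/nₕ with Wₕ = Nₕ/37479:
  Dept I: (10419/37479)²·(1−417/10419)·15.71/417 = 0.0027949692
  Dept III: (10032/37479)²·(1−1857/10032)·3.155/1857 = 9.9194309 × 10^-5
  Dept IV: (17028/37479)²·(1−298/17028)·41.65/298 = 0.028345383
  → Var(ȳ_str) = 0.031239547.
Var(ȳ_srs) = (1 − 2572/37479)·56.22/2572 = 0.020358436.
deff = 0.031239547 / 0.020358436 = 1.5345.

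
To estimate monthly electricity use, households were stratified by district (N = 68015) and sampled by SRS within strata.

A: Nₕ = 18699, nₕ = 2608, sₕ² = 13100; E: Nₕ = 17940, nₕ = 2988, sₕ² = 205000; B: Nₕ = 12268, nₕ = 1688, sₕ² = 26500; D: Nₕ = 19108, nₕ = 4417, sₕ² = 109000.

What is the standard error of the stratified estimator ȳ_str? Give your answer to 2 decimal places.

2.50

Var(ȳ_str) = Σₕ Wₕ²(1 − fₕ)sₕ²/nₕ with Wₕ = Nₕ/N, N = 68015.
A: Wₕ = 0.27492465; term = 0.27492465²·(1 − 0.13947270)·13100/2608 = 0.32670495.
E: Wₕ = 0.26376535; term = 0.26376535²·(1 − 0.16655518)·205000/2988 = 3.9781906.
B: Wₕ = 0.18037198; term = 0.18037198²·(1 − 0.13759374)·26500/1688 = 0.44047723.
D: Wₕ = 0.28093803; term = 0.28093803²·(1 − 0.23115972)·109000/4417 = 1.4974636.
Sum = 6.2428364.
SE = √(6.2428364) = 2.50.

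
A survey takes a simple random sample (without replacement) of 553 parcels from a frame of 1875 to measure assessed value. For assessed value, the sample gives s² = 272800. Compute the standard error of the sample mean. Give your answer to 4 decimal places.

Under SRS without replacement, Var(ȳ) = (1 − f)·s²/n with f = n/N = 553/1875 = 0.29493333.
Var(ȳ) = (1 − 0.29493333)·272800/553 = 0.70506667·493.30922 = 347.81589.
SE(ȳ) = √(347.81589) = 18.6498.

18.6498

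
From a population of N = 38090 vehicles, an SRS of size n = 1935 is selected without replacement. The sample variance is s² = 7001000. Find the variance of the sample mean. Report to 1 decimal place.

3434.3

Under SRS without replacement, Var(ȳ) = (1 − f)·s²/n with f = n/N = 1935/38090 = 0.05080074.
Var(ȳ) = (1 − 0.05080074)·7001000/1935 = 0.94919926·3618.0879 = 3434.2863.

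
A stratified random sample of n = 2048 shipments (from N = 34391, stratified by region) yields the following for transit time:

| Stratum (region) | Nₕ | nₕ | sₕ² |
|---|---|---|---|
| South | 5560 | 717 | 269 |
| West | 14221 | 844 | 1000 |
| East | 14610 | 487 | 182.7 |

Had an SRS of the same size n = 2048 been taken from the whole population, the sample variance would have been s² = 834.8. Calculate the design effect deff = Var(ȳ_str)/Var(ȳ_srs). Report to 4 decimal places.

0.6901

Var(ȳ_str) = Σ Wₕ²(1−fₕ)sₕ²/nₕ with Wₕ = Nₕ/34391:
  South: (5560/34391)²·(1−717/5560)·269/717 = 0.0085414731
  West: (14221/34391)²·(1−844/14221)·1000/844 = 0.190571
  East: (14610/34391)²·(1−487/14610)·182.7/487 = 0.065448117
  → Var(ȳ_str) = 0.26456059.
Var(ȳ_srs) = (1 − 2048/34391)·834.8/2048 = 0.38334339.
deff = 0.26456059 / 0.38334339 = 0.6901.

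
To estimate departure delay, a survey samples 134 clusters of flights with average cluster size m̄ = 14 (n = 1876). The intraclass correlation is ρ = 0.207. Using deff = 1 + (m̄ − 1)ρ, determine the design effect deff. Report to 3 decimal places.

deff = 1 + (14 − 1)·0.207 = 1 + 2.691 = 3.691.

3.691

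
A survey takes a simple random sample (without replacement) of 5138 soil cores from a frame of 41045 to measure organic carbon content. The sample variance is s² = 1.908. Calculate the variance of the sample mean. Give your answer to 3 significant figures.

Under SRS without replacement, Var(ȳ) = (1 − f)·s²/n with f = n/N = 5138/41045 = 0.12517968.
Var(ȳ) = (1 − 0.12517968)·1.908/5138 = 0.87482032·3.7135072 × 10^-4 = 3.2486516 × 10^-4.

3.25 × 10^-4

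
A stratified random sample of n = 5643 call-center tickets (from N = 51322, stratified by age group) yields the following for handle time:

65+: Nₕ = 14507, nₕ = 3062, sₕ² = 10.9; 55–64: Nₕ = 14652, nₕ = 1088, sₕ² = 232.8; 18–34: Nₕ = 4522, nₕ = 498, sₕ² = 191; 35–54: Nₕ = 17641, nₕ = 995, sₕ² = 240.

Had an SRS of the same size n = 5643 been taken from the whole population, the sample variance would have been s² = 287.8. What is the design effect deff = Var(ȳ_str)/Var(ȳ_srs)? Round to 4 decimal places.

1.0114

Var(ȳ_str) = Σ Wₕ²(1−fₕ)sₕ²/nₕ with Wₕ = Nₕ/51322:
  65+: (14507/51322)²·(1−3062/14507)·10.9/3062 = 2.2439211 × 10^-4
  55–64: (14652/51322)²·(1−1088/14652)·232.8/1088 = 0.016144761
  18–34: (4522/51322)²·(1−498/4522)·191/498 = 0.0026496311
  35–54: (17641/51322)²·(1−995/17641)·240/995 = 0.026891443
  → Var(ȳ_str) = 0.045910227.
Var(ȳ_srs) = (1 − 5643/51322)·287.8/5643 = 0.045393509.
deff = 0.045910227 / 0.045393509 = 1.0114.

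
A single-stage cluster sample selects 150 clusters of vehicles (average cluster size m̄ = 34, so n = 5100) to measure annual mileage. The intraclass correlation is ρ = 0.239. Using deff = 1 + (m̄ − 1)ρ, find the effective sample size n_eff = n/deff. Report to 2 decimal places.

573.87

deff = 1 + (34 − 1)·0.239 = 1 + 7.887 = 8.887.
n_eff = 5100 / 8.887 = 573.87.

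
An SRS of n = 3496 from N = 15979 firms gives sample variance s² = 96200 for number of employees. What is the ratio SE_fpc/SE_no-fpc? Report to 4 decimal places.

f = n/N = 3496/15979 = 0.21878716.
SE_no-fpc = √(s²/n) = 5.2456804; SE_fpc = √((1−f)s²/n) = 4.6364599.
Ratio = √(1−f) = 0.88386246.

0.8839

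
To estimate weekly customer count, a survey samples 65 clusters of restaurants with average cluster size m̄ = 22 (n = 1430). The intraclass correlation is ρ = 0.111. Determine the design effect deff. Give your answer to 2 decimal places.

deff = 1 + (22 − 1)·0.111 = 1 + 2.331 = 3.331.

3.33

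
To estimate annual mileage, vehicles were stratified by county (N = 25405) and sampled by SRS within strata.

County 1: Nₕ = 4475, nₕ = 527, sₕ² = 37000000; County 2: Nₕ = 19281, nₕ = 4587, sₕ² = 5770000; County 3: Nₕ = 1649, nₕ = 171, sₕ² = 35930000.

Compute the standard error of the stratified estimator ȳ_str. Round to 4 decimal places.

Var(ȳ_str) = Σₕ Wₕ²(1 − fₕ)sₕ²/nₕ with Wₕ = Nₕ/N, N = 25405.
County 1: Wₕ = 0.17614643; term = 0.17614643²·(1 − 0.11776536)·37000000/527 = 1921.8651.
County 2: Wₕ = 0.75894509; term = 0.75894509²·(1 − 0.23790260)·5770000/4587 = 552.17694.
County 3: Wₕ = 0.06490848; term = 0.06490848²·(1 − 0.10369921)·35930000/171 = 793.44677.
Sum = 3267.4888.
SE = √(3267.4888) = 57.1620.

57.1620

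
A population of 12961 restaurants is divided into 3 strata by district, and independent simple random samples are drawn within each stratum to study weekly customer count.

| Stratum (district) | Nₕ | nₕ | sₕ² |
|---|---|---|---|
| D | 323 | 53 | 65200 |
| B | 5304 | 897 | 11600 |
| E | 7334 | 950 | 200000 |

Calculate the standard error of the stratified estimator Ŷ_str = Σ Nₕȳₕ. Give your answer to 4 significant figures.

Var(Ŷ_str) = Σₕ Nₕ²(1 − fₕ)sₕ²/nₕ.
D: 323²·(1 − 53/323)·65200/53 = 1.0728475 × 10^8.
B: 5304²·(1 − 897/5304)·11600/897 = 3.0228188 × 10^8.
E: 7334²·(1 − 950/7334)·200000/950 = 9.856896 × 10^9.
Sum = 1.0266463 × 10^10.
SE = √(1.0266463 × 10^10) = 101300.

101300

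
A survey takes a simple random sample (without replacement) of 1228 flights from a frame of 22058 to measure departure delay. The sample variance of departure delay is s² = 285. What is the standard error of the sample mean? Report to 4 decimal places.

Under SRS without replacement, Var(ȳ) = (1 − f)·s²/n with f = n/N = 1228/22058 = 0.05567141.
Var(ȳ) = (1 − 0.05567141)·285/1228 = 0.94432859·0.23208469 = 0.21916421.
SE(ȳ) = √(0.21916421) = 0.4681.

0.4681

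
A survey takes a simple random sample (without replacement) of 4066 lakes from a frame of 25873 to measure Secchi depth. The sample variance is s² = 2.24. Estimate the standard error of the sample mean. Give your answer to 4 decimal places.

0.0215

Under SRS without replacement, Var(ȳ) = (1 − f)·s²/n with f = n/N = 4066/25873 = 0.15715224.
Var(ȳ) = (1 − 0.15715224)·2.24/4066 = 0.84284776·5.5090999 × 10^-4 = 4.6433325 × 10^-4.
SE(ȳ) = √(4.6433325 × 10^-4) = 0.0215.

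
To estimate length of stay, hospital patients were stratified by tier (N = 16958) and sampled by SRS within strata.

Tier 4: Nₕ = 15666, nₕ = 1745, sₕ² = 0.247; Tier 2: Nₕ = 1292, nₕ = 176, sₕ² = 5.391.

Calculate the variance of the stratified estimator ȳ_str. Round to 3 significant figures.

Var(ȳ_str) = Σₕ Wₕ²(1 − fₕ)sₕ²/nₕ with Wₕ = Nₕ/N, N = 16958.
Tier 4: Wₕ = 0.92381177; term = 0.92381177²·(1 − 0.11138772)·0.247/1745 = 1.0734475 × 10^-4.
Tier 2: Wₕ = 0.07618823; term = 0.07618823²·(1 − 0.13622291)·5.391/176 = 1.535798 × 10^-4.
Sum = 2.6092455 × 10^-4.

2.61 × 10^-4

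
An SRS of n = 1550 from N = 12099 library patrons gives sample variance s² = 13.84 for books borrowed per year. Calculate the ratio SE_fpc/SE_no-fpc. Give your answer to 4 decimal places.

0.9338

f = n/N = 1550/12099 = 0.12810976.
SE_no-fpc = √(s²/n) = 0.094493557; SE_fpc = √((1−f)s²/n) = 0.088233418.
Ratio = √(1−f) = 0.93375063.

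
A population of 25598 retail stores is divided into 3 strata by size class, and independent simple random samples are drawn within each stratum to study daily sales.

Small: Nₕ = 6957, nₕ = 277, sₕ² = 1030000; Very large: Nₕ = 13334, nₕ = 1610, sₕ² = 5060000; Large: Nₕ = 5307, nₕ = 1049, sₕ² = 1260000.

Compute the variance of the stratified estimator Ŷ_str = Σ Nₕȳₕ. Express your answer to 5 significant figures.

Var(Ŷ_str) = Σₕ Nₕ²(1 − fₕ)sₕ²/nₕ.
Small: 6957²·(1 − 277/6957)·1030000/277 = 1.7280485 × 10^11.
Very large: 13334²·(1 − 1610/13334)·5060000/1610 = 4.9131599 × 10^11.
Large: 5307²·(1 − 1049/5307)·1260000/1049 = 2.7142497 × 10^10.
Sum = 6.9126334 × 10^11.

6.9126 × 10^11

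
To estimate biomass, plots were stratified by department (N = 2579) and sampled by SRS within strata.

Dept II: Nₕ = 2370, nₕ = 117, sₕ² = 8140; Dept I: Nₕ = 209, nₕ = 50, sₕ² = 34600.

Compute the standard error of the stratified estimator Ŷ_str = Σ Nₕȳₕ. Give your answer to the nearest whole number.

19862

Var(Ŷ_str) = Σₕ Nₕ²(1 − fₕ)sₕ²/nₕ.
Dept II: 2370²·(1 − 117/2370)·8140/117 = 3.7149082 × 10^8.
Dept I: 209²·(1 − 50/209)·34600/50 = 2.2995852 × 10^7.
Sum = 3.9448667 × 10^8.
SE = √(3.9448667 × 10^8) = 19862.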